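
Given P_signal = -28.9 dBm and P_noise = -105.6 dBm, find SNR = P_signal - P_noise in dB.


SNR = -28.9 - (-105.6) = 76.7 dB

76.7 dB


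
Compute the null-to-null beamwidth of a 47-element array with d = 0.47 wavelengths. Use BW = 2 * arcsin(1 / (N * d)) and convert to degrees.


1/(N*d) = 1/(47*0.47) = 0.045269
BW = 2*arcsin(0.045269) = 5.2 degrees

5.2 degrees


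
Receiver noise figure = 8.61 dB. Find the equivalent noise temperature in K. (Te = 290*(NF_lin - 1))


NF_lin = 10^(8.61/10) = 7.26106
Te = 290 * (7.26106 - 1) = 1815.7 K

1815.7 K


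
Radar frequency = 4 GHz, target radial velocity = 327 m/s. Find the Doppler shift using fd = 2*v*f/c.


fd = 2 * 327 * 4000000000.0 / 3e8 = 8720.0 Hz

8720.0 Hz


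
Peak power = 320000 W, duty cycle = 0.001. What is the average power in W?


P_avg = 320000 * 0.001 = 320.0 W

320.0 W


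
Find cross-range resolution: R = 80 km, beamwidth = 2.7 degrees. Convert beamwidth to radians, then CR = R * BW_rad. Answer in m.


BW_rad = 0.04712389
CR = 80000 * 0.04712389 = 3769.9 m

3769.9 m


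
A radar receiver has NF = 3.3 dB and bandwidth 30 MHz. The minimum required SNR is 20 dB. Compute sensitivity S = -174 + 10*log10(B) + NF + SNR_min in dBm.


10*log10(30000000.0) = 74.77
S = -174 + 74.77 + 3.3 + 20 = -75.9 dBm

-75.9 dBm


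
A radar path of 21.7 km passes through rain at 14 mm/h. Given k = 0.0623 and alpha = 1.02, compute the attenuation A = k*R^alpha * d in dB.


gamma = 0.0623 * 14^1.02 = 0.919472 dB/km
A = 0.919472 * 21.7 = 19.95 dB

19.95 dB


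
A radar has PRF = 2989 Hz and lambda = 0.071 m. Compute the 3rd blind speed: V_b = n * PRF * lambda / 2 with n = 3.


V_blind = 3 * 2989 * 0.071 / 2 = 318.3 m/s

318.3 m/s


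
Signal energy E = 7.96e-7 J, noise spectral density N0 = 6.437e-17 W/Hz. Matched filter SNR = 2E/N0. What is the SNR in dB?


SNR_lin = 2 * 7.96e-7 / 6.437e-17 = 2.473e10
SNR_dB = 10*log10(2.473e10) = 103.9 dB

103.9 dB


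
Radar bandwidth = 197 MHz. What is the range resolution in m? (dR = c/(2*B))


dR = 3e8 / (2 * 197000000.0) = 0.76 m

0.76 m


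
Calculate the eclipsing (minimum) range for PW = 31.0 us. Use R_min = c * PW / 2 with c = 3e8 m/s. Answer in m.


R_min = 3e8 * 31.0e-6 / 2 = 4650.0 m

4650.0 m


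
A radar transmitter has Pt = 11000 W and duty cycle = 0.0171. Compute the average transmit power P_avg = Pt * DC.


P_avg = 11000 * 0.0171 = 188.1 W

188.1 W


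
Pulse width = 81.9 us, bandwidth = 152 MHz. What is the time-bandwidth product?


TBP = 81.9 * 152 = 12448.8

12448.8


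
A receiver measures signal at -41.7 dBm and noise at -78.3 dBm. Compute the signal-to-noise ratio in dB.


SNR = -41.7 - (-78.3) = 36.6 dB

36.6 dB


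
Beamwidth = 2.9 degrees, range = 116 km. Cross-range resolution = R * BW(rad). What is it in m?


BW_rad = 0.050614548
CR = 116000 * 0.050614548 = 5871.3 m

5871.3 m


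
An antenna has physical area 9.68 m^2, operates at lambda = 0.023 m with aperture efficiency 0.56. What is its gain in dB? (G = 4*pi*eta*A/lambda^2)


G_linear = 4*pi*0.56*9.68/0.023^2 = 128770.85
G_dB = 10*log10(128770.85) = 51.1 dB

51.1 dB


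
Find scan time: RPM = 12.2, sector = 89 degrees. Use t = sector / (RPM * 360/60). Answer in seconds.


t = 89 / (12.2 * 360) * 60 = 1.22 s

1.22 s


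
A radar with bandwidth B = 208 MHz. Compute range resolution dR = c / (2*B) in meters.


dR = 3e8 / (2 * 208000000.0) = 0.72 m

0.72 m


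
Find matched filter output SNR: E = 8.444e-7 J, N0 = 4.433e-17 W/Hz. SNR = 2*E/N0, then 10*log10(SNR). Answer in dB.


SNR_lin = 2 * 8.444e-7 / 4.433e-17 = 3.81e10
SNR_dB = 10*log10(3.81e10) = 105.8 dB

105.8 dB


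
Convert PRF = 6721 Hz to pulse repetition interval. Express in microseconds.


PRI = 1/6721 = 0.0001487874 s = 148.8 us

148.8 us


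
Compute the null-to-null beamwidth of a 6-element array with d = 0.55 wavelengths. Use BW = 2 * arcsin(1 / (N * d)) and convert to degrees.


1/(N*d) = 1/(6*0.55) = 0.30303
BW = 2*arcsin(0.30303) = 35.3 degrees

35.3 degrees


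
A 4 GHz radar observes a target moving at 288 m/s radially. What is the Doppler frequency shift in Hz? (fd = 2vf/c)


fd = 2 * 288 * 4000000000.0 / 3e8 = 7680.0 Hz

7680.0 Hz


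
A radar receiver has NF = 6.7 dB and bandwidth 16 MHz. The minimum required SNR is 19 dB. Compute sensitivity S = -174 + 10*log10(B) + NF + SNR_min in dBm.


10*log10(16000000.0) = 72.04
S = -174 + 72.04 + 6.7 + 19 = -76.3 dBm

-76.3 dBm


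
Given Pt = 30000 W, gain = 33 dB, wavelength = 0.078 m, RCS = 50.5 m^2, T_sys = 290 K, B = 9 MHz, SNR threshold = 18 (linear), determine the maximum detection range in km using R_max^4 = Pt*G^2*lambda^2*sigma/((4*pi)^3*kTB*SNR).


G_lin = 10^(33/10) = 1995.262315
R^4 = 30000 * 1995.262315^2 * 0.078^2 * 50.5 / ((4*pi)^3 * 1.38e-23 * 290 * 9000000.0 * 18)
R^4 = 2.8522e19 m^4
R_max = (2.8522e19)^(1/4) = 73079.4 m = 73.1 km

73.1 km


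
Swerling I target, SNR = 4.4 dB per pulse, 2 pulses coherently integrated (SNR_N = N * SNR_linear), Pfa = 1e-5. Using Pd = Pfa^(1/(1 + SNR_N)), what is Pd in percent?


SNR_lin = 10^(4.4/10) = 2.75423
SNR_N = 2 * 2.75423 = 5.50846
1/(1 + SNR_N) = 1/6.50846 = 0.1536462
Pd = (1e-5)^0.1536462 = 0.17052
Pd = 17.1%

17.1%


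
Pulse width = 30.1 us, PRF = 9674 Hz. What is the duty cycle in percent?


DC = 30.1e-6 * 9674 * 100 = 29.12%

29.12%


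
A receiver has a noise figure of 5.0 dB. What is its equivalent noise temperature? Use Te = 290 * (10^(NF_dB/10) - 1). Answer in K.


NF_lin = 10^(5.0/10) = 3.162278
Te = 290 * (3.162278 - 1) = 627.1 K

627.1 K


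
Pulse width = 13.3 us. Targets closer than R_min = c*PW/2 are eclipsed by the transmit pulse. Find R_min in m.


R_min = 3e8 * 13.3e-6 / 2 = 1995.0 m

1995.0 m


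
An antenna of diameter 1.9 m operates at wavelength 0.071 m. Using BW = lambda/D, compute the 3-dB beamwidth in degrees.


BW_rad = 0.071 / 1.9 = 0.037368
BW_deg = 2.14 degrees

2.14 degrees


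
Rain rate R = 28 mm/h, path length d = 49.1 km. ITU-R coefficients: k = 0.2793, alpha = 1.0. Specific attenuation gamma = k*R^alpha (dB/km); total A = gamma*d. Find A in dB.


gamma = 0.2793 * 28^1.0 = 7.8204 dB/km
A = 7.8204 * 49.1 = 383.98 dB

383.98 dB


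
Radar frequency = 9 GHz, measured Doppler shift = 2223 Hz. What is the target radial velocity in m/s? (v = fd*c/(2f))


v = 2223 * 3e8 / (2 * 9000000000.0) = 37.1 m/s

37.1 m/s


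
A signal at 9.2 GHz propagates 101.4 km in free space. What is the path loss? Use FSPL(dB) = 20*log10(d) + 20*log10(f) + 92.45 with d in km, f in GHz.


20*log10(101.4) = 40.12
20*log10(9.2) = 19.28
FSPL = 151.8 dB

151.8 dB


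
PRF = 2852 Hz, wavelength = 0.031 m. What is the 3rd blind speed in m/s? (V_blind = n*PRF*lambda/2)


V_blind = 3 * 2852 * 0.031 / 2 = 132.6 m/s

132.6 m/s


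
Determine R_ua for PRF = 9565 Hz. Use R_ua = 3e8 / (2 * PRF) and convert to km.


R_ua = 3e8 / (2 * 9565) = 15682.2 m = 15.7 km

15.7 km


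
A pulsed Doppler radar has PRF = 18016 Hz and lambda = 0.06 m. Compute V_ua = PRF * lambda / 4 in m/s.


V_ua = 18016 * 0.06 / 4 = 270.2 m/s

270.2 m/s


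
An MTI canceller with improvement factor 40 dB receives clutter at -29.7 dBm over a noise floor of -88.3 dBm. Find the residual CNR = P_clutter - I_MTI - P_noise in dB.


CNR = -29.7 - 40 - (-88.3) = 18.6 dB

18.6 dB


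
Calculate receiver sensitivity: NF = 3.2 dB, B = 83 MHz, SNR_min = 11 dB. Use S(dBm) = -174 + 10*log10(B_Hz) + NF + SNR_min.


10*log10(83000000.0) = 79.19
S = -174 + 79.19 + 3.2 + 11 = -80.6 dBm

-80.6 dBm


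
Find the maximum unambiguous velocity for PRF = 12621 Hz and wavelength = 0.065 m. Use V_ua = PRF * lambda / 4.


V_ua = 12621 * 0.065 / 4 = 205.1 m/s

205.1 m/s


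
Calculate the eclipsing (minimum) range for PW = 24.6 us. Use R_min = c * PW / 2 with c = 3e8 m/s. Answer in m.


R_min = 3e8 * 24.6e-6 / 2 = 3690.0 m

3690.0 m


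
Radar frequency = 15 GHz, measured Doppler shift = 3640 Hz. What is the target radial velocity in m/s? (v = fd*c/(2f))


v = 3640 * 3e8 / (2 * 15000000000.0) = 36.4 m/s

36.4 m/s


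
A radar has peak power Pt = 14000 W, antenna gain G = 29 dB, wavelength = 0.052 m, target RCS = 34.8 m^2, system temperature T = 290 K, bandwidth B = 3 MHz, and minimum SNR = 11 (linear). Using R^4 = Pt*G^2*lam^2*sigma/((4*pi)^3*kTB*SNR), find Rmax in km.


G_lin = 10^(29/10) = 794.328235
R^4 = 14000 * 794.328235^2 * 0.052^2 * 34.8 / ((4*pi)^3 * 1.38e-23 * 290 * 3000000.0 * 11)
R^4 = 3.17171e18 m^4
R_max = (3.17171e18)^(1/4) = 42201.1 m = 42.2 km

42.2 km


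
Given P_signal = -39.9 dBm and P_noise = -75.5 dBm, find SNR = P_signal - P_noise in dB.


SNR = -39.9 - (-75.5) = 35.6 dB

35.6 dB


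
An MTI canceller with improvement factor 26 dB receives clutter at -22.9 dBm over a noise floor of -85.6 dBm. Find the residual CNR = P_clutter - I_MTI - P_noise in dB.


CNR = -22.9 - 26 - (-85.6) = 36.7 dB

36.7 dB


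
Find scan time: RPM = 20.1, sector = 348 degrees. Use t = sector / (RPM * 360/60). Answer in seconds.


t = 348 / (20.1 * 360) * 60 = 2.89 s

2.89 s


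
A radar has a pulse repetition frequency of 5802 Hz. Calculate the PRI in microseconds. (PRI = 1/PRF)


PRI = 1/5802 = 0.0001723544 s = 172.4 us

172.4 us


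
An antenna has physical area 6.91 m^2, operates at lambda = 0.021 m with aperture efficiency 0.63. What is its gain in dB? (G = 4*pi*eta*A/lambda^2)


G_linear = 4*pi*0.63*6.91/0.021^2 = 124048.03
G_dB = 10*log10(124048.03) = 50.9 dB

50.9 dB


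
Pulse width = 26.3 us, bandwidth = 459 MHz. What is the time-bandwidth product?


TBP = 26.3 * 459 = 12071.7

12071.7


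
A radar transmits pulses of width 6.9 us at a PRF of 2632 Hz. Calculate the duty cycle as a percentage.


DC = 6.9e-6 * 2632 * 100 = 1.82%

1.82%


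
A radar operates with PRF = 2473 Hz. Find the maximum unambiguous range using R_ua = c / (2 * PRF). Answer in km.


R_ua = 3e8 / (2 * 2473) = 60655.1 m = 60.7 km

60.7 km


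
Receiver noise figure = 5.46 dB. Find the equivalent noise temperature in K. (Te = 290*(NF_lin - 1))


NF_lin = 10^(5.46/10) = 3.515604
Te = 290 * (3.515604 - 1) = 729.5 K

729.5 K


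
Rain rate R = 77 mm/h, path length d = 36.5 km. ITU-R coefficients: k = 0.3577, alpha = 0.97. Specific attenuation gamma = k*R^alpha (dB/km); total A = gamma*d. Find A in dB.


gamma = 0.3577 * 77^0.97 = 24.177698 dB/km
A = 24.177698 * 36.5 = 882.49 dB

882.49 dB


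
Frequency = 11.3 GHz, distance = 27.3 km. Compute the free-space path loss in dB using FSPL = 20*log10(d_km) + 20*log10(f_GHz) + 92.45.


20*log10(27.3) = 28.72
20*log10(11.3) = 21.06
FSPL = 142.2 dB

142.2 dB


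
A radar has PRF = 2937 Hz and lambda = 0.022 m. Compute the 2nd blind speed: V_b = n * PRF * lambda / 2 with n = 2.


V_blind = 2 * 2937 * 0.022 / 2 = 64.6 m/s

64.6 m/s


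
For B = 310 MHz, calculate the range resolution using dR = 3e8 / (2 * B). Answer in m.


dR = 3e8 / (2 * 310000000.0) = 0.48 m

0.48 m


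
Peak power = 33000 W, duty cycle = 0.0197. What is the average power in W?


P_avg = 33000 * 0.0197 = 650.1 W

650.1 W


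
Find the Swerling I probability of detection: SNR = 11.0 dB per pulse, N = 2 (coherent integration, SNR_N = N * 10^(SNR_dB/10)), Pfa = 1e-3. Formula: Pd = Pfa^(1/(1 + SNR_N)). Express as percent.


SNR_lin = 10^(11.0/10) = 12.58925
SNR_N = 2 * 12.58925 = 25.1785
1/(1 + SNR_N) = 1/26.1785 = 0.0381993
Pd = (1e-3)^0.0381993 = 0.76807
Pd = 76.8%

76.8%


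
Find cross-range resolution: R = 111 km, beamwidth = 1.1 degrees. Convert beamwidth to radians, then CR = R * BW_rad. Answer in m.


BW_rad = 0.019198622
CR = 111000 * 0.019198622 = 2131.0 m

2131.0 m


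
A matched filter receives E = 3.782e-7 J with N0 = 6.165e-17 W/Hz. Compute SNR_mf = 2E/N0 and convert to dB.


SNR_lin = 2 * 3.782e-7 / 6.165e-17 = 1.227e10
SNR_dB = 10*log10(1.227e10) = 100.9 dB

100.9 dB


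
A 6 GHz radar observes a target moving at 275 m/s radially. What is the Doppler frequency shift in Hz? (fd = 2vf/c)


fd = 2 * 275 * 6000000000.0 / 3e8 = 11000.0 Hz

11000.0 Hz


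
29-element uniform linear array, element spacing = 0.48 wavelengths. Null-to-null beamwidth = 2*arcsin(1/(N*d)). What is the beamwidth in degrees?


1/(N*d) = 1/(29*0.48) = 0.071839
BW = 2*arcsin(0.071839) = 8.2 degrees

8.2 degrees


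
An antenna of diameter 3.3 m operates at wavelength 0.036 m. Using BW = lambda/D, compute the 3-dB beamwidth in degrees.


BW_rad = 0.036 / 3.3 = 0.010909
BW_deg = 0.63 degrees

0.63 degrees


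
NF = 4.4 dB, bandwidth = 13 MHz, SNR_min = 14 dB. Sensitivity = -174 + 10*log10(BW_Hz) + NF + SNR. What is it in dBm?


10*log10(13000000.0) = 71.14
S = -174 + 71.14 + 4.4 + 14 = -84.5 dBm

-84.5 dBm


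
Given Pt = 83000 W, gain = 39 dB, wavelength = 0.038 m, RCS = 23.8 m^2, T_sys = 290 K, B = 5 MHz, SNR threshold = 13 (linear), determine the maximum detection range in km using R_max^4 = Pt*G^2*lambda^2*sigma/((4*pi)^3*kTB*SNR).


G_lin = 10^(39/10) = 7943.282347
R^4 = 83000 * 7943.282347^2 * 0.038^2 * 23.8 / ((4*pi)^3 * 1.38e-23 * 290 * 5000000.0 * 13)
R^4 = 3.4866e20 m^4
R_max = (3.4866e20)^(1/4) = 136647.1 m = 136.6 km

136.6 km


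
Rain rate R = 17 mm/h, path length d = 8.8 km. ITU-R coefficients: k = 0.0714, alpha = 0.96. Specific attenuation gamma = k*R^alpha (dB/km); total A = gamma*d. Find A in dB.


gamma = 0.0714 * 17^0.96 = 1.08375 dB/km
A = 1.08375 * 8.8 = 9.54 dB

9.54 dB


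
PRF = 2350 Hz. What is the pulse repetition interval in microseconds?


PRI = 1/2350 = 0.0004255319 s = 425.5 us

425.5 us


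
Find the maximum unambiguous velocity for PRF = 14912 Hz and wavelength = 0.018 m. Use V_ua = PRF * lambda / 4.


V_ua = 14912 * 0.018 / 4 = 67.1 m/s

67.1 m/s


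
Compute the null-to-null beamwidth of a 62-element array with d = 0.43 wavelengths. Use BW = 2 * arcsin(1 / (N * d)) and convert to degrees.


1/(N*d) = 1/(62*0.43) = 0.037509
BW = 2*arcsin(0.037509) = 4.3 degrees

4.3 degrees


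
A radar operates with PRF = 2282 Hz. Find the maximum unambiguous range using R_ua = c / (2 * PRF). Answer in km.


R_ua = 3e8 / (2 * 2282) = 65731.8 m = 65.7 km

65.7 km


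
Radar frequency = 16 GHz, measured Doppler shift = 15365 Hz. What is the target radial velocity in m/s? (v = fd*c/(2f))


v = 15365 * 3e8 / (2 * 16000000000.0) = 144.0 m/s

144.0 m/s


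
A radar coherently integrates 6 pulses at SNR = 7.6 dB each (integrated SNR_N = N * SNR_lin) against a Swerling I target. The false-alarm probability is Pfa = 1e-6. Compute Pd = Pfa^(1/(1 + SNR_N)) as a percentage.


SNR_lin = 10^(7.6/10) = 5.7544
SNR_N = 6 * 5.7544 = 34.5264
1/(1 + SNR_N) = 1/35.5264 = 0.0281481
Pd = (1e-6)^0.0281481 = 0.67782
Pd = 67.8%

67.8%


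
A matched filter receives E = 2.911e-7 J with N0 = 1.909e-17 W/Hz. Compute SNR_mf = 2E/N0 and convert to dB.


SNR_lin = 2 * 2.911e-7 / 1.909e-17 = 3.05e10
SNR_dB = 10*log10(3.05e10) = 104.8 dB

104.8 dB


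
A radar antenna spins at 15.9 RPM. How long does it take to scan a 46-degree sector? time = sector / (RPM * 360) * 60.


t = 46 / (15.9 * 360) * 60 = 0.48 s

0.48 s


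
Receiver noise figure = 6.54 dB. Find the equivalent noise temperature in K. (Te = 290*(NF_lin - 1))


NF_lin = 10^(6.54/10) = 4.508167
Te = 290 * (4.508167 - 1) = 1017.4 K

1017.4 K


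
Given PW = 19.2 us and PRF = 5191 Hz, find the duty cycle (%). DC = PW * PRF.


DC = 19.2e-6 * 5191 * 100 = 9.97%

9.97%


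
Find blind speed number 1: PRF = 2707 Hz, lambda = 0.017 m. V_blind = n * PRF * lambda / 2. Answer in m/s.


V_blind = 1 * 2707 * 0.017 / 2 = 23.0 m/s

23.0 m/s


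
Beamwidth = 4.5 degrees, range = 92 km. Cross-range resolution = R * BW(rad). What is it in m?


BW_rad = 0.078539816
CR = 92000 * 0.078539816 = 7225.7 m

7225.7 m


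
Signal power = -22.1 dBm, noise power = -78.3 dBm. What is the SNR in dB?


SNR = -22.1 - (-78.3) = 56.2 dB

56.2 dB


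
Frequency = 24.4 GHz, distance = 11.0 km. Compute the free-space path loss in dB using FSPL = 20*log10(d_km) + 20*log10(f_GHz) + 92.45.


20*log10(11.0) = 20.83
20*log10(24.4) = 27.75
FSPL = 141.0 dB

141.0 dB


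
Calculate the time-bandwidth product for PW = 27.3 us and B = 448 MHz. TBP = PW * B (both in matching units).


TBP = 27.3 * 448 = 12230.4

12230.4


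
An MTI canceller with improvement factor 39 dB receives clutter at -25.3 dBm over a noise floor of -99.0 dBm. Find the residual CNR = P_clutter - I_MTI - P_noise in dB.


CNR = -25.3 - 39 - (-99.0) = 34.7 dB

34.7 dB


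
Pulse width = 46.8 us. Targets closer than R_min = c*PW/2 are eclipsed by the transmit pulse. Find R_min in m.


R_min = 3e8 * 46.8e-6 / 2 = 7020.0 m

7020.0 m


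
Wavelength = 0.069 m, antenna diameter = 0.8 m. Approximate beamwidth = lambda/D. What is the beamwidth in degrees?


BW_rad = 0.069 / 0.8 = 0.08625
BW_deg = 4.94 degrees

4.94 degrees


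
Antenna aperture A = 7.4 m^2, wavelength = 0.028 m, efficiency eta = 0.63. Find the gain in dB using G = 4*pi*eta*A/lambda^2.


G_linear = 4*pi*0.63*7.4/0.028^2 = 74725.03
G_dB = 10*log10(74725.03) = 48.7 dB

48.7 dB


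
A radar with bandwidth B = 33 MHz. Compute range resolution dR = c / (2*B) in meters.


dR = 3e8 / (2 * 33000000.0) = 4.55 m

4.55 m


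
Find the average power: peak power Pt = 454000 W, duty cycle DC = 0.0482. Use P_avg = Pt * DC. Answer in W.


P_avg = 454000 * 0.0482 = 21882.8 W

21882.8 W


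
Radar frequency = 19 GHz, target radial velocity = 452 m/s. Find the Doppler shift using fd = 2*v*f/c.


fd = 2 * 452 * 19000000000.0 / 3e8 = 57253.3 Hz

57253.3 Hz


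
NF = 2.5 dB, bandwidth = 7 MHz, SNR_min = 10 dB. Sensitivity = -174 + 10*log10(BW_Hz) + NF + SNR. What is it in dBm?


10*log10(7000000.0) = 68.45
S = -174 + 68.45 + 2.5 + 10 = -93.0 dBm

-93.0 dBm


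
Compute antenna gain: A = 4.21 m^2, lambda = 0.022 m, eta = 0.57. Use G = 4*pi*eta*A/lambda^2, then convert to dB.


G_linear = 4*pi*0.57*4.21/0.022^2 = 62304.79
G_dB = 10*log10(62304.79) = 47.9 dB

47.9 dB


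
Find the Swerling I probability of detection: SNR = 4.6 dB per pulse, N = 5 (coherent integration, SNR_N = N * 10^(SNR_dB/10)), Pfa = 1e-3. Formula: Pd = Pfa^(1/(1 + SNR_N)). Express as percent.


SNR_lin = 10^(4.6/10) = 2.88403
SNR_N = 5 * 2.88403 = 14.42015
1/(1 + SNR_N) = 1/15.42015 = 0.0648502
Pd = (1e-3)^0.0648502 = 0.63892
Pd = 63.9%

63.9%


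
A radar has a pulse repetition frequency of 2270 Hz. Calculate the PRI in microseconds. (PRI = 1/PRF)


PRI = 1/2270 = 0.0004405286 s = 440.5 us

440.5 us


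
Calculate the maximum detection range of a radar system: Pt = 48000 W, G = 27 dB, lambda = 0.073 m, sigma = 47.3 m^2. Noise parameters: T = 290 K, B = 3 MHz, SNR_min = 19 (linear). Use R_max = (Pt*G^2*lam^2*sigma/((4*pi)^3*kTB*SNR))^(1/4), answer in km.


G_lin = 10^(27/10) = 501.187234
R^4 = 48000 * 501.187234^2 * 0.073^2 * 47.3 / ((4*pi)^3 * 1.38e-23 * 290 * 3000000.0 * 19)
R^4 = 6.71377e18 m^4
R_max = (6.71377e18)^(1/4) = 50902.8 m = 50.9 km

50.9 km


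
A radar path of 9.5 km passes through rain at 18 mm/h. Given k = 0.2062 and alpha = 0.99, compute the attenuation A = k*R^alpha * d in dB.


gamma = 0.2062 * 18^0.99 = 3.605857 dB/km
A = 3.605857 * 9.5 = 34.26 dB

34.26 dB


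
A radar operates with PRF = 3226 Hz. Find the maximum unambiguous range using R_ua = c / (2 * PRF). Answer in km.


R_ua = 3e8 / (2 * 3226) = 46497.2 m = 46.5 km

46.5 km


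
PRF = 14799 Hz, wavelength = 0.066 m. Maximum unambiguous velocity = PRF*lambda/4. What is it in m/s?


V_ua = 14799 * 0.066 / 4 = 244.2 m/s

244.2 m/s


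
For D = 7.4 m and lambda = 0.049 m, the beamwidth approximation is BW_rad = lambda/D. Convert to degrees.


BW_rad = 0.049 / 7.4 = 0.006622
BW_deg = 0.38 degrees

0.38 degrees


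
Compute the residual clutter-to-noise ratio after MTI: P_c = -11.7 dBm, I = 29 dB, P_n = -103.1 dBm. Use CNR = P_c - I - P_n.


CNR = -11.7 - 29 - (-103.1) = 62.4 dB

62.4 dB


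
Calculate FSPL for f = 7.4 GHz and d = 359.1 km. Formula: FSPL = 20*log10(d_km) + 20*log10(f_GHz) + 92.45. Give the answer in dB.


20*log10(359.1) = 51.1
20*log10(7.4) = 17.38
FSPL = 160.9 dB

160.9 dB


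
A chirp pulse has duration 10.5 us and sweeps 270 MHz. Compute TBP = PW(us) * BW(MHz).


TBP = 10.5 * 270 = 2835.0

2835.0


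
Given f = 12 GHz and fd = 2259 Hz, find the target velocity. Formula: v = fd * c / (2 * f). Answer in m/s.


v = 2259 * 3e8 / (2 * 12000000000.0) = 28.2 m/s

28.2 m/s


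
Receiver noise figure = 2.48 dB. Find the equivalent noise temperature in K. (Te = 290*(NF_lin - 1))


NF_lin = 10^(2.48/10) = 1.770109
Te = 290 * (1.770109 - 1) = 223.3 K

223.3 K


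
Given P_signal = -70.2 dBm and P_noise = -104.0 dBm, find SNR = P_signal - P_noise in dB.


SNR = -70.2 - (-104.0) = 33.8 dB

33.8 dB


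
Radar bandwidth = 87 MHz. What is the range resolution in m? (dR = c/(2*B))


dR = 3e8 / (2 * 87000000.0) = 1.72 m

1.72 m


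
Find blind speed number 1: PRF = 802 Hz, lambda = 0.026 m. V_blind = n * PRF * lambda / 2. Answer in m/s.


V_blind = 1 * 802 * 0.026 / 2 = 10.4 m/s

10.4 m/s


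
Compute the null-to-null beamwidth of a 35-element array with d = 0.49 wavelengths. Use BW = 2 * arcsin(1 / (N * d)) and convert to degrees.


1/(N*d) = 1/(35*0.49) = 0.058309
BW = 2*arcsin(0.058309) = 6.7 degrees

6.7 degrees


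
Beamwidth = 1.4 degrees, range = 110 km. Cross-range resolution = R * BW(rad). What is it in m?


BW_rad = 0.02443461
CR = 110000 * 0.02443461 = 2687.8 m

2687.8 m


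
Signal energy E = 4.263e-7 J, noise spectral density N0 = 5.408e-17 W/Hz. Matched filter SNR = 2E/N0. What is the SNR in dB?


SNR_lin = 2 * 4.263e-7 / 5.408e-17 = 1.577e10
SNR_dB = 10*log10(1.577e10) = 102.0 dB

102.0 dB


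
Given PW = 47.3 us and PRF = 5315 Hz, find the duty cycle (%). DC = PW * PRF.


DC = 47.3e-6 * 5315 * 100 = 25.14%

25.14%


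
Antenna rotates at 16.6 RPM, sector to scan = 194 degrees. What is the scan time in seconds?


t = 194 / (16.6 * 360) * 60 = 1.95 s

1.95 s


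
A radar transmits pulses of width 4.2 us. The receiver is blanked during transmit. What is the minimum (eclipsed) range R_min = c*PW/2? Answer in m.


R_min = 3e8 * 4.2e-6 / 2 = 630.0 m

630.0 m


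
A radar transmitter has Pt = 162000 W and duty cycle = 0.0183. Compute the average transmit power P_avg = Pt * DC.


P_avg = 162000 * 0.0183 = 2964.6 W

2964.6 W


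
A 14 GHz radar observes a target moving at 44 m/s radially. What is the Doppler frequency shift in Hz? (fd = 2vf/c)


fd = 2 * 44 * 14000000000.0 / 3e8 = 4106.7 Hz

4106.7 Hz


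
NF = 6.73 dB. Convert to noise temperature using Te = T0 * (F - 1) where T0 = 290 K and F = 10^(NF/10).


NF_lin = 10^(6.73/10) = 4.709773
Te = 290 * (4.709773 - 1) = 1075.8 K

1075.8 K


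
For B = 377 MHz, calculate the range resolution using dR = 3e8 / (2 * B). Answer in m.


dR = 3e8 / (2 * 377000000.0) = 0.4 m

0.4 m


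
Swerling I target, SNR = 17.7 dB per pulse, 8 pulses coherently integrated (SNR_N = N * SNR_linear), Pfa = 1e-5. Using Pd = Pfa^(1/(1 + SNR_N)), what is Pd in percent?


SNR_lin = 10^(17.7/10) = 58.88437
SNR_N = 8 * 58.88437 = 471.07496
1/(1 + SNR_N) = 1/472.07496 = 0.0021183
Pd = (1e-5)^0.0021183 = 0.97591
Pd = 97.6%

97.6%


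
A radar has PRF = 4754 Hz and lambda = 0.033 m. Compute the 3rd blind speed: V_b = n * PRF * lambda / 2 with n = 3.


V_blind = 3 * 4754 * 0.033 / 2 = 235.3 m/s

235.3 m/s


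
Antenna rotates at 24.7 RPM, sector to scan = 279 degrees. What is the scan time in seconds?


t = 279 / (24.7 * 360) * 60 = 1.88 s

1.88 s


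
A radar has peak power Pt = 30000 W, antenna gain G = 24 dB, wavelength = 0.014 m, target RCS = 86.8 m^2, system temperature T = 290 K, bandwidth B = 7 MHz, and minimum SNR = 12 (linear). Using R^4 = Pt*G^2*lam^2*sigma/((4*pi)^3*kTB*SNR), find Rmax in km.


G_lin = 10^(24/10) = 251.188643
R^4 = 30000 * 251.188643^2 * 0.014^2 * 86.8 / ((4*pi)^3 * 1.38e-23 * 290 * 7000000.0 * 12)
R^4 = 4.82738e16 m^4
R_max = (4.82738e16)^(1/4) = 14822.7 m = 14.8 km

14.8 km


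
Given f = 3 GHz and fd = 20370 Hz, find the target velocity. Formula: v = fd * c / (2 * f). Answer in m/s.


v = 20370 * 3e8 / (2 * 3000000000.0) = 1018.5 m/s

1018.5 m/s


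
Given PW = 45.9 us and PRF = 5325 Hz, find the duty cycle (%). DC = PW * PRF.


DC = 45.9e-6 * 5325 * 100 = 24.44%

24.44%


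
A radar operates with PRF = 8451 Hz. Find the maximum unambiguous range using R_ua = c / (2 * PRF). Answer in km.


R_ua = 3e8 / (2 * 8451) = 17749.4 m = 17.7 km

17.7 km


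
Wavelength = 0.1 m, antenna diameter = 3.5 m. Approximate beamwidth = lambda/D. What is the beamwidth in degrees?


BW_rad = 0.1 / 3.5 = 0.028571
BW_deg = 1.64 degrees

1.64 degrees


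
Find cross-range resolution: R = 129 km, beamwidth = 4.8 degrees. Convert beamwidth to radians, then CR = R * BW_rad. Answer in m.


BW_rad = 0.083775804
CR = 129000 * 0.083775804 = 10807.1 m

10807.1 m


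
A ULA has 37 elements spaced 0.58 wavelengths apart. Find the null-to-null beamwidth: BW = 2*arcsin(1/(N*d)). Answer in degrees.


1/(N*d) = 1/(37*0.58) = 0.046598
BW = 2*arcsin(0.046598) = 5.3 degrees

5.3 degrees


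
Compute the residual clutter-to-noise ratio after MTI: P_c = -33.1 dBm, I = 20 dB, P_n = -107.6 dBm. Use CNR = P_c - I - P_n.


CNR = -33.1 - 20 - (-107.6) = 54.5 dB

54.5 dB


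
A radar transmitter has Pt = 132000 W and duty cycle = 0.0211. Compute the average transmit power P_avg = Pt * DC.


P_avg = 132000 * 0.0211 = 2785.2 W

2785.2 W


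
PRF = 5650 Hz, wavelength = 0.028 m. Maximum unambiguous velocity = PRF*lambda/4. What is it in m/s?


V_ua = 5650 * 0.028 / 4 = 39.6 m/s

39.6 m/s


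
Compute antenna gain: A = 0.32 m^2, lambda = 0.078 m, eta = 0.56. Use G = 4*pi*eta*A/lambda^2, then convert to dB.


G_linear = 4*pi*0.56*0.32/0.078^2 = 370.13
G_dB = 10*log10(370.13) = 25.7 dB

25.7 dB


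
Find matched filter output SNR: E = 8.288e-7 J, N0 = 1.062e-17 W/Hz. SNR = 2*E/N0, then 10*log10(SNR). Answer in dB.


SNR_lin = 2 * 8.288e-7 / 1.062e-17 = 1.561e11
SNR_dB = 10*log10(1.561e11) = 111.9 dB

111.9 dB


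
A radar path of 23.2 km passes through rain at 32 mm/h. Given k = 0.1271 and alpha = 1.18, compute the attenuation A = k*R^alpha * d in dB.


gamma = 0.1271 * 32^1.18 = 7.589664 dB/km
A = 7.589664 * 23.2 = 176.08 dB

176.08 dB


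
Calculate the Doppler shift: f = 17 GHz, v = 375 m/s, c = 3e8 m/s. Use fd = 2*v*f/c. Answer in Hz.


fd = 2 * 375 * 17000000000.0 / 3e8 = 42500.0 Hz

42500.0 Hz


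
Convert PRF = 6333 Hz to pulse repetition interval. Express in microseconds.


PRI = 1/6333 = 0.000157903 s = 157.9 us

157.9 us


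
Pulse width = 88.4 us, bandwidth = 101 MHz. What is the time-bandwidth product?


TBP = 88.4 * 101 = 8928.4

8928.4


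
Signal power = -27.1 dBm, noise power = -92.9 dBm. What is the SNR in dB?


SNR = -27.1 - (-92.9) = 65.8 dB

65.8 dB


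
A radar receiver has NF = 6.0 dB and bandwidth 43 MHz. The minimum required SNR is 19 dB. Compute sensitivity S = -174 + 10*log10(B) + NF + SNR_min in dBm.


10*log10(43000000.0) = 76.33
S = -174 + 76.33 + 6.0 + 19 = -72.7 dBm

-72.7 dBm


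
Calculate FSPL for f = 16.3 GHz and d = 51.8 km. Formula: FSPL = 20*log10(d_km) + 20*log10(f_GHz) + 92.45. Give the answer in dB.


20*log10(51.8) = 34.29
20*log10(16.3) = 24.24
FSPL = 151.0 dB

151.0 dB


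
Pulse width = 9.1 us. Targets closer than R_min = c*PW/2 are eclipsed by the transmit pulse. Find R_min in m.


R_min = 3e8 * 9.1e-6 / 2 = 1365.0 m

1365.0 m


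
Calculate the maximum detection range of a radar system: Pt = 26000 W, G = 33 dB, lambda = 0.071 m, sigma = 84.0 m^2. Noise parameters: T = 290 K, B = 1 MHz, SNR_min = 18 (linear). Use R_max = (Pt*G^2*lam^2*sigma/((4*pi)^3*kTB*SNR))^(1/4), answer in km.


G_lin = 10^(33/10) = 1995.262315
R^4 = 26000 * 1995.262315^2 * 0.071^2 * 84.0 / ((4*pi)^3 * 1.38e-23 * 290 * 1000000.0 * 18)
R^4 = 3.06613e20 m^4
R_max = (3.06613e20)^(1/4) = 132326.7 m = 132.3 km

132.3 km


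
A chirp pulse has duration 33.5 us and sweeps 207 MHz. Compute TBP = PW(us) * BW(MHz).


TBP = 33.5 * 207 = 6934.5

6934.5


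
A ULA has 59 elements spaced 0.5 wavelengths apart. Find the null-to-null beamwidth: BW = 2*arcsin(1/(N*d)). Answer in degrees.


1/(N*d) = 1/(59*0.5) = 0.033898
BW = 2*arcsin(0.033898) = 3.9 degrees

3.9 degrees


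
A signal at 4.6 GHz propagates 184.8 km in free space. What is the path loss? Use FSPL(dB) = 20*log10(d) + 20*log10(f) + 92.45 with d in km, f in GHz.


20*log10(184.8) = 45.33
20*log10(4.6) = 13.26
FSPL = 151.0 dB

151.0 dB


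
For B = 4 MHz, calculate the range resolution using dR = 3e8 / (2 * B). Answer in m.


dR = 3e8 / (2 * 4000000.0) = 37.5 m

37.5 m


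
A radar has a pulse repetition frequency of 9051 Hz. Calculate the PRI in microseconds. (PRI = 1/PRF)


PRI = 1/9051 = 0.000110485 s = 110.5 us

110.5 us


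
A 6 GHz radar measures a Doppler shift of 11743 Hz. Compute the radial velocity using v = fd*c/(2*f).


v = 11743 * 3e8 / (2 * 6000000000.0) = 293.6 m/s

293.6 m/s


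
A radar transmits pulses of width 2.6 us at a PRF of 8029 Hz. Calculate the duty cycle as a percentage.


DC = 2.6e-6 * 8029 * 100 = 2.09%

2.09%


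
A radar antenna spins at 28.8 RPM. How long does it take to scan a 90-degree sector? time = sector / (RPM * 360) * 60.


t = 90 / (28.8 * 360) * 60 = 0.52 s

0.52 s


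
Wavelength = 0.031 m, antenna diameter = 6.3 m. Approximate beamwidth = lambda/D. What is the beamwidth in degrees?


BW_rad = 0.031 / 6.3 = 0.004921
BW_deg = 0.28 degrees

0.28 degrees


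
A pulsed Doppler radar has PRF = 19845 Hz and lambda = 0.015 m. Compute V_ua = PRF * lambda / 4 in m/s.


V_ua = 19845 * 0.015 / 4 = 74.4 m/s

74.4 m/s


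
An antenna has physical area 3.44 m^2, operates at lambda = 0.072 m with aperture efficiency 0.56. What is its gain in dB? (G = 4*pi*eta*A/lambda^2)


G_linear = 4*pi*0.56*3.44/0.072^2 = 4669.73
G_dB = 10*log10(4669.73) = 36.7 dB

36.7 dB


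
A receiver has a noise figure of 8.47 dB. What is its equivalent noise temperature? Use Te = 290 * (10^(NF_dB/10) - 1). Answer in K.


NF_lin = 10^(8.47/10) = 7.030723
Te = 290 * (7.030723 - 1) = 1748.9 K

1748.9 K


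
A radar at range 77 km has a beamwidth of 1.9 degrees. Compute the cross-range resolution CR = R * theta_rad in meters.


BW_rad = 0.033161256
CR = 77000 * 0.033161256 = 2553.4 m

2553.4 m


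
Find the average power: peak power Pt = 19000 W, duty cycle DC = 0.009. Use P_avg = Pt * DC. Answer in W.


P_avg = 19000 * 0.009 = 171.0 W

171.0 W


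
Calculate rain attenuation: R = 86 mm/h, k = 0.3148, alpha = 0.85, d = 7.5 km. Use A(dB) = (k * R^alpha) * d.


gamma = 0.3148 * 86^0.85 = 13.879007 dB/km
A = 13.879007 * 7.5 = 104.09 dB

104.09 dB


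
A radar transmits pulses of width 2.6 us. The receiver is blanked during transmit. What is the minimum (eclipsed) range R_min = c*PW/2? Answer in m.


R_min = 3e8 * 2.6e-6 / 2 = 390.0 m

390.0 m


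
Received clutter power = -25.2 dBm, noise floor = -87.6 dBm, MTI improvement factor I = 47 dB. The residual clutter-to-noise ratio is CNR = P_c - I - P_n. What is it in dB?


CNR = -25.2 - 47 - (-87.6) = 15.4 dB

15.4 dB


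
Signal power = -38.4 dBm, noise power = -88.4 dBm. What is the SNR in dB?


SNR = -38.4 - (-88.4) = 50.0 dB

50.0 dB


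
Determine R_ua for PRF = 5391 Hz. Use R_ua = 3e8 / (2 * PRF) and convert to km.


R_ua = 3e8 / (2 * 5391) = 27824.2 m = 27.8 km

27.8 km


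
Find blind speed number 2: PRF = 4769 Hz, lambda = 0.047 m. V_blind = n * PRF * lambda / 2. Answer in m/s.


V_blind = 2 * 4769 * 0.047 / 2 = 224.1 m/s

224.1 m/s


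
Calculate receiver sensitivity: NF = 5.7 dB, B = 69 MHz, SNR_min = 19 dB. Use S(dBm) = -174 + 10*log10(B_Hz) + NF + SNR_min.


10*log10(69000000.0) = 78.39
S = -174 + 78.39 + 5.7 + 19 = -70.9 dBm

-70.9 dBm


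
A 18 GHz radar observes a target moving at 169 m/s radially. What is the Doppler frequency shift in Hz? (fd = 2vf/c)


fd = 2 * 169 * 18000000000.0 / 3e8 = 20280.0 Hz

20280.0 Hz


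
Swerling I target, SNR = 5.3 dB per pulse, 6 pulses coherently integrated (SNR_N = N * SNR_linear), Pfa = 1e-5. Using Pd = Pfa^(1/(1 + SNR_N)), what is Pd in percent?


SNR_lin = 10^(5.3/10) = 3.38844
SNR_N = 6 * 3.38844 = 20.33064
1/(1 + SNR_N) = 1/21.33064 = 0.0468809
Pd = (1e-5)^0.0468809 = 0.5829
Pd = 58.3%

58.3%


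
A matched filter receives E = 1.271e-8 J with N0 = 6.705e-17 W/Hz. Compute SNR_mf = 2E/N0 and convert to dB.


SNR_lin = 2 * 1.271e-8 / 6.705e-17 = 3.791e8
SNR_dB = 10*log10(3.791e8) = 85.8 dB

85.8 dB


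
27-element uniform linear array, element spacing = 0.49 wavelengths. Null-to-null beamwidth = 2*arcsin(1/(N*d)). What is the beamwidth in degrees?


1/(N*d) = 1/(27*0.49) = 0.075586
BW = 2*arcsin(0.075586) = 8.7 degrees

8.7 degrees


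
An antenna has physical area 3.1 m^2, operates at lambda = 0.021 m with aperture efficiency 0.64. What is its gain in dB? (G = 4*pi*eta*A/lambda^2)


G_linear = 4*pi*0.64*3.1/0.021^2 = 56534.42
G_dB = 10*log10(56534.42) = 47.5 dB

47.5 dB


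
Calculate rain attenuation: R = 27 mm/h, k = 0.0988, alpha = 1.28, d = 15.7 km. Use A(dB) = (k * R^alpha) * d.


gamma = 0.0988 * 27^1.28 = 6.712782 dB/km
A = 6.712782 * 15.7 = 105.39 dB

105.39 dB


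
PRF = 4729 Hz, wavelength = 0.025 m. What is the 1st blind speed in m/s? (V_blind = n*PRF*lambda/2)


V_blind = 1 * 4729 * 0.025 / 2 = 59.1 m/s

59.1 m/s


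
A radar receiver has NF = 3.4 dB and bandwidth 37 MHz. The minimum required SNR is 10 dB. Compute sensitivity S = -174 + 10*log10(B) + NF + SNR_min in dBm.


10*log10(37000000.0) = 75.68
S = -174 + 75.68 + 3.4 + 10 = -84.9 dBm

-84.9 dBm


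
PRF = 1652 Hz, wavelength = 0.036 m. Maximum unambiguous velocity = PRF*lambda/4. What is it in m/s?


V_ua = 1652 * 0.036 / 4 = 14.9 m/s

14.9 m/s


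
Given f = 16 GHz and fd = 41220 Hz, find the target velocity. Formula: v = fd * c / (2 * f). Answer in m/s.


v = 41220 * 3e8 / (2 * 16000000000.0) = 386.4 m/s

386.4 m/s


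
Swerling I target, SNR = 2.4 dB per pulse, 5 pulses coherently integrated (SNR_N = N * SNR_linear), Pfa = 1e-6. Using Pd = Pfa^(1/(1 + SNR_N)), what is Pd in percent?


SNR_lin = 10^(2.4/10) = 1.7378
SNR_N = 5 * 1.7378 = 8.689
1/(1 + SNR_N) = 1/9.689 = 0.1032098
Pd = (1e-6)^0.1032098 = 0.24029
Pd = 24.0%

24.0%


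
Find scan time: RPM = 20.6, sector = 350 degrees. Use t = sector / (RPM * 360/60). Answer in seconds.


t = 350 / (20.6 * 360) * 60 = 2.83 s

2.83 s


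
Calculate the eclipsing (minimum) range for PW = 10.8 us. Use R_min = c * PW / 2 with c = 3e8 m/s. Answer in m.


R_min = 3e8 * 10.8e-6 / 2 = 1620.0 m

1620.0 m


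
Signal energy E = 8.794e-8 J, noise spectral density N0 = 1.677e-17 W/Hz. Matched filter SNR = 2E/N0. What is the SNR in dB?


SNR_lin = 2 * 8.794e-8 / 1.677e-17 = 1.049e10
SNR_dB = 10*log10(1.049e10) = 100.2 dB

100.2 dB


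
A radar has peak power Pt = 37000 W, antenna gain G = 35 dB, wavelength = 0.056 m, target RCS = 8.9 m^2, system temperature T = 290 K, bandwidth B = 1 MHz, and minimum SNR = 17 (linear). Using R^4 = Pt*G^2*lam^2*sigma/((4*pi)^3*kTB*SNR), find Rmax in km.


G_lin = 10^(35/10) = 3162.27766
R^4 = 37000 * 3162.27766^2 * 0.056^2 * 8.9 / ((4*pi)^3 * 1.38e-23 * 290 * 1000000.0 * 17)
R^4 = 7.64913e19 m^4
R_max = (7.64913e19)^(1/4) = 93519.7 m = 93.5 km

93.5 km


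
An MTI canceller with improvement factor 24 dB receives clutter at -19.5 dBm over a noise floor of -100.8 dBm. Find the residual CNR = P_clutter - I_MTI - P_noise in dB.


CNR = -19.5 - 24 - (-100.8) = 57.3 dB

57.3 dB


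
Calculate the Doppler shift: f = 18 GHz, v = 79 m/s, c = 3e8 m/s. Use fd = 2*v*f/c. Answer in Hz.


fd = 2 * 79 * 18000000000.0 / 3e8 = 9480.0 Hz

9480.0 Hz


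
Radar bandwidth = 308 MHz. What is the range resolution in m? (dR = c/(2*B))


dR = 3e8 / (2 * 308000000.0) = 0.49 m

0.49 m


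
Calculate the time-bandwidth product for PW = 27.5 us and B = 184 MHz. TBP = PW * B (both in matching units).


TBP = 27.5 * 184 = 5060.0

5060.0


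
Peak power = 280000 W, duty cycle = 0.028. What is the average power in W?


P_avg = 280000 * 0.028 = 7840.0 W

7840.0 W


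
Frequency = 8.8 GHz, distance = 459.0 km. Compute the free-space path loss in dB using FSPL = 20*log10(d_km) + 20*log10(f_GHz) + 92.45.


20*log10(459.0) = 53.24
20*log10(8.8) = 18.89
FSPL = 164.6 dB

164.6 dB


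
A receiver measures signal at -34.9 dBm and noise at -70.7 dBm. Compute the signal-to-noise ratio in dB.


SNR = -34.9 - (-70.7) = 35.8 dB

35.8 dB


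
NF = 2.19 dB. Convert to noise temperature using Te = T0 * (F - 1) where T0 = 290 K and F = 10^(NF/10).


NF_lin = 10^(2.19/10) = 1.65577
Te = 290 * (1.65577 - 1) = 190.2 K

190.2 K


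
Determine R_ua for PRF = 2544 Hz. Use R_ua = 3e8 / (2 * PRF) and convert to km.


R_ua = 3e8 / (2 * 2544) = 58962.3 m = 59.0 km

59.0 km


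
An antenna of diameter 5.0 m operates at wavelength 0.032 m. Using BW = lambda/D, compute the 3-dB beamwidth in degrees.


BW_rad = 0.032 / 5.0 = 0.0064
BW_deg = 0.37 degrees

0.37 degrees


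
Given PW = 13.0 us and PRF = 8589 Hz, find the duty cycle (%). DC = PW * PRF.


DC = 13.0e-6 * 8589 * 100 = 11.17%

11.17%


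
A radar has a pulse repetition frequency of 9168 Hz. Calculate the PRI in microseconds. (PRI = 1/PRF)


PRI = 1/9168 = 0.000109075 s = 109.1 us

109.1 us


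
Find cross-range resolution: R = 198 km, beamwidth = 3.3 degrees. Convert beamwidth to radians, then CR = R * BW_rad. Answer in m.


BW_rad = 0.057595865
CR = 198000 * 0.057595865 = 11404.0 m

11404.0 m


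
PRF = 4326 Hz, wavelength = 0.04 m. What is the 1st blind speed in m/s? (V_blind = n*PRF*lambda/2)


V_blind = 1 * 4326 * 0.04 / 2 = 86.5 m/s

86.5 m/s


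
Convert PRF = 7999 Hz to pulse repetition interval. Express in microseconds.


PRI = 1/7999 = 0.0001250156 s = 125.0 us

125.0 us


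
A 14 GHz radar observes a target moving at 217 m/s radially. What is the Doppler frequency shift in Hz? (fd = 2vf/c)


fd = 2 * 217 * 14000000000.0 / 3e8 = 20253.3 Hz

20253.3 Hz


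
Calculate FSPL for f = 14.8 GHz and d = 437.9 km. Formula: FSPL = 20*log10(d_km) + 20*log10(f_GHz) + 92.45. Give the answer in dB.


20*log10(437.9) = 52.83
20*log10(14.8) = 23.41
FSPL = 168.7 dB

168.7 dB


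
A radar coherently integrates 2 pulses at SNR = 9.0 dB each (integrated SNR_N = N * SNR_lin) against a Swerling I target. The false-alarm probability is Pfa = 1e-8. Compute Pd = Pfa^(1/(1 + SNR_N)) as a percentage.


SNR_lin = 10^(9.0/10) = 7.94328
SNR_N = 2 * 7.94328 = 15.88656
1/(1 + SNR_N) = 1/16.88656 = 0.0592187
Pd = (1e-8)^0.0592187 = 0.33593
Pd = 33.6%

33.6%


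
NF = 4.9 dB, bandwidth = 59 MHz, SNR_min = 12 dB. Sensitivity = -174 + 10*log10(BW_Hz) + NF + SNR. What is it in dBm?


10*log10(59000000.0) = 77.71
S = -174 + 77.71 + 4.9 + 12 = -79.4 dBm

-79.4 dBm


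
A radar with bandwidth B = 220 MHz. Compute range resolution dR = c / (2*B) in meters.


dR = 3e8 / (2 * 220000000.0) = 0.68 m

0.68 m


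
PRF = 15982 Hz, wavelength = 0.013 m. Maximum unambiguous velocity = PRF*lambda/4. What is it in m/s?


V_ua = 15982 * 0.013 / 4 = 51.9 m/s

51.9 m/s


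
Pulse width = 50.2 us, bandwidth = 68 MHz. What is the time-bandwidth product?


TBP = 50.2 * 68 = 3413.6

3413.6
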